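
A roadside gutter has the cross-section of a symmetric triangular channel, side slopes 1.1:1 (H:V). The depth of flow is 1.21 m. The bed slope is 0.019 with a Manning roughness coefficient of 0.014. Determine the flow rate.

Q = 9.28 m³/s

For a triangular section with side slope z = 1.1: A = zy² = 1.1×1.21² = 1.611 m²; P = 2y√(1+z²) = 2×1.21×1.487 = 3.598 m.
Hydraulic radius R = A/P = 1.611/3.598 = 0.4477 m.
Manning's equation: Q = (1/n) A R^(2/3) S^(1/2) = (1/0.014) × 1.611 × 0.4477^(2/3) × 0.019^(1/2) = 9.28 m³/s.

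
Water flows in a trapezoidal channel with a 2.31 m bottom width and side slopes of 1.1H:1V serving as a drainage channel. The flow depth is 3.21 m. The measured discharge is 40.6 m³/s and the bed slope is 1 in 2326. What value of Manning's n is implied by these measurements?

With bottom width b = 2.31 m and side slope z = 1.1: A = (b + zy)y = (2.31 + 1.1×3.21)×3.21 = 18.75 m²; P = b + 2y√(1+z²) = 2.31 + 2×3.21×1.487 = 11.85 m.
Hydraulic radius R = A/P = 18.75/11.85 = 1.582 m.
Rearranging Manning's equation: n = (1/Q) A R^(2/3) S^(1/2) = (1/40.6) × 18.75 × 1.582^(2/3) × √0.0004299 = 0.013.

n = 0.013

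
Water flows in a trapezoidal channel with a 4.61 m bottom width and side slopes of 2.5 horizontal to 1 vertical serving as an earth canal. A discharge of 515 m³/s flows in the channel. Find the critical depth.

At critical depth, Q² T / (g A³) = 1, i.e. A³/T = Q²/g = 515²/9.81 = 27040.
Trying y = 3.76 m: A³/T = 6244 — short.
Trying y = 6.18 m: A³/T = 53650 — over.
Trying y = 5.29 m: A³/T = 27040 — ≈ 27040.

y_c = 5.29 m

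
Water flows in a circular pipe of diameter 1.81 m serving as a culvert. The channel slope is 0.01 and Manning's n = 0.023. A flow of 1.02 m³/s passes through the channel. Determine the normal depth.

Manning's equation rearranged: A R^(2/3) = nQ / (1·√S) = 0.023 × 1.02 / (√0.01) = 0.2346.
Trying y = 0.359 m: A R^(2/3) = 0.1306 — too small.
Trying y = 0.532 m: A R^(2/3) = 0.2854 — too large.
Trying y = 0.481 m: A R^(2/3) = 0.2344 — close enough.

y_n = 0.481 m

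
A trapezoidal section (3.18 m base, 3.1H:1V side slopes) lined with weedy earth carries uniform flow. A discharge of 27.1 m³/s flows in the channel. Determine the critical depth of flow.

At critical depth, Q² T / (g A³) = 1, i.e. A³/T = Q²/g = 27.1²/9.81 = 74.86.
Trying y = 1.6 m: A³/T = 168.6 — over.
Trying y = 0.922 m: A³/T = 19.4 — short.
Trying y = 1.31 m: A³/T = 75.52 — ≈ 74.86.

y_c = 1.31 m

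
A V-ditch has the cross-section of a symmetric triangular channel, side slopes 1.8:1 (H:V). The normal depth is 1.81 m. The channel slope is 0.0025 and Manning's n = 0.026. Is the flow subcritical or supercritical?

For a triangular section with side slope z = 1.8: A = zy² = 1.8×1.81² = 5.897 m²; P = 2y√(1+z²) = 2×1.81×2.059 = 7.454 m.
Hydraulic radius R = A/P = 5.897/7.454 = 0.7911 m.
V = (1/n) R^(2/3) √S = (1/0.026) × 0.7911^(2/3) × √0.0025 = 1.645 m/s. Hydraulic depth D_h = A/T = 5.897/6.516 = 0.905 m.
Froude number Fr = V/√(g·D_h) = 1.645/√(9.81×0.905) = 0.552, which is less than 1, so the flow is subcritical.

subcritical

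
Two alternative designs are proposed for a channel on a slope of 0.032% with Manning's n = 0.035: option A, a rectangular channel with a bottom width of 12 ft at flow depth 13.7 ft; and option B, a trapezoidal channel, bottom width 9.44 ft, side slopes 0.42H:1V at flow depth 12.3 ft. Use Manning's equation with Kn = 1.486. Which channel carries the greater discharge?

channel B

Channel A: Flow area A = b·y = 12 × 13.7 = 164.4 ft². Wetted perimeter P = b + 2y = 12 + 2×13.7 = 39.4 ft. Hydraulic radius R = A/P = 164.4/39.4 = 4.173 ft. Q_A = (1.486/0.035)·164.4·4.173^(2/3)·√0.00032 = 323.6 ft³/s.
Channel B: With bottom width b = 9.44 ft and side slope z = 0.42: A = (b + zy)y = (9.44 + 0.42×12.3)×12.3 = 179.7 ft²; P = b + 2y√(1+z²) = 9.44 + 2×12.3×1.085 = 36.12 ft. Hydraulic radius R = A/P = 179.7/36.12 = 4.974 ft. Q_B = (1.486/0.035)·179.7·4.974^(2/3)·√0.00032 = 397.6 ft³/s.
Q_A = 323.6 ft³/s vs Q_B = 397.6 ft³/s, so channel B carries more.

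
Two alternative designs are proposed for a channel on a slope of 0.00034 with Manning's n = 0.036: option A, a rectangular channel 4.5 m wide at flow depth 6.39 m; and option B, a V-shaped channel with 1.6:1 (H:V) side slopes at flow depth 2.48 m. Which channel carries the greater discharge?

channel A

Channel A: Flow area A = b·y = 4.5 × 6.39 = 28.75 m². Wetted perimeter P = b + 2y = 4.5 + 2×6.39 = 17.28 m. Hydraulic radius R = A/P = 28.75/17.28 = 1.664 m. Q_A = (1/0.036)·28.75·1.664^(2/3)·√0.00034 = 20.68 m³/s.
Channel B: For a triangular section with side slope z = 1.6: A = zy² = 1.6×2.48² = 9.841 m²; P = 2y√(1+z²) = 2×2.48×1.887 = 9.359 m. Hydraulic radius R = A/P = 9.841/9.359 = 1.052 m. Q_B = (1/0.036)·9.841·1.052^(2/3)·√0.00034 = 5.212 m³/s.
Q_A = 20.68 m³/s vs Q_B = 5.212 m³/s, so channel A carries more.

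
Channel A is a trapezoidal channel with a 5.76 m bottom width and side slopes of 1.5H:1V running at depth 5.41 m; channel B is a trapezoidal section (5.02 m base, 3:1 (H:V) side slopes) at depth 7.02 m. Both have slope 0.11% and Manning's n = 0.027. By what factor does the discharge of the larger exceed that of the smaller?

Channel A: With bottom width b = 5.76 m and side slope z = 1.5: A = (b + zy)y = (5.76 + 1.5×5.41)×5.41 = 75.06 m²; P = b + 2y√(1+z²) = 5.76 + 2×5.41×1.803 = 25.27 m. Hydraulic radius R = A/P = 75.06/25.27 = 2.971 m. Q_A = (1/0.027)·75.06·2.971^(2/3)·√0.0011 = 190.6 m³/s.
Channel B: With bottom width b = 5.02 m and side slope z = 3: A = (b + zy)y = (5.02 + 3×7.02)×7.02 = 183.1 m²; P = b + 2y√(1+z²) = 5.02 + 2×7.02×3.162 = 49.42 m. Hydraulic radius R = A/P = 183.1/49.42 = 3.705 m. Q_B = (1/0.027)·183.1·3.705^(2/3)·√0.0011 = 538.5 m³/s.
The larger discharge is 538.5 m³/s and the smaller is 190.6 m³/s; the ratio is 2.83.

2.83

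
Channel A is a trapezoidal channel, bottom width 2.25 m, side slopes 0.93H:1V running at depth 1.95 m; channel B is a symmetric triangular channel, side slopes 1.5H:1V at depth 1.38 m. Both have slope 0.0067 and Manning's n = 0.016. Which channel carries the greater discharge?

channel A

Channel A: With bottom width b = 2.25 m and side slope z = 0.93: A = (b + zy)y = (2.25 + 0.93×1.95)×1.95 = 7.924 m²; P = b + 2y√(1+z²) = 2.25 + 2×1.95×1.366 = 7.576 m. Hydraulic radius R = A/P = 7.924/7.576 = 1.046 m. Q_A = (1/0.016)·7.924·1.046^(2/3)·√0.0067 = 41.77 m³/s.
Channel B: For a triangular section with side slope z = 1.5: A = zy² = 1.5×1.38² = 2.857 m²; P = 2y√(1+z²) = 2×1.38×1.803 = 4.976 m. Hydraulic radius R = A/P = 2.857/4.976 = 0.5741 m. Q_B = (1/0.016)·2.857·0.5741^(2/3)·√0.0067 = 10.09 m³/s.
Q_A = 41.77 m³/s vs Q_B = 10.09 m³/s, so channel A carries more.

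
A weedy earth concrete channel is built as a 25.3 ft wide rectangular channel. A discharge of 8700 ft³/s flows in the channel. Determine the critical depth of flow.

For a rectangular channel, critical depth y_c = (q²/g)^(1/3) where q = Q/b = 8700/25.3 = 343.9 ft²/s.
So y_c = (343.9²/32.2)^(1/3) = 15.4 ft.

y_c = 15.4 ft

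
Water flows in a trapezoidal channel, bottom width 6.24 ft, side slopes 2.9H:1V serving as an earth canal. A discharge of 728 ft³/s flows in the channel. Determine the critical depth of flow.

y_c = 4.29 ft

At critical depth, Q² T / (g A³) = 1, i.e. A³/T = Q²/g = 728²/32.2 = 16460.
At y = 3.17 ft: A³/T = 4755 — low.
At y = 5.41 ft: A³/T = 44390 — high.
At y = 4.29 ft: A³/T = 16540 — close enough.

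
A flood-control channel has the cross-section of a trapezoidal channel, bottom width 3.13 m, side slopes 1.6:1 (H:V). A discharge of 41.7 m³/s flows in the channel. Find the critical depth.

y_c = 1.91 m

At critical depth, Q² T / (g A³) = 1, i.e. A³/T = Q²/g = 41.7²/9.81 = 177.3.
Try y = 1.71 m: A³/T = 117.3 — short.
Try y = 2.3 m: A³/T = 366.3 — over.
Try y = 1.91 m: A³/T = 178.5 — ≈ 177.3.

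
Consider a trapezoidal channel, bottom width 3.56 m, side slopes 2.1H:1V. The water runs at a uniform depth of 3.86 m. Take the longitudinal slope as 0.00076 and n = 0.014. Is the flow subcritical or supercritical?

subcritical

With bottom width b = 3.56 m and side slope z = 2.1: A = (b + zy)y = (3.56 + 2.1×3.86)×3.86 = 45.03 m²; P = b + 2y√(1+z²) = 3.56 + 2×3.86×2.326 = 21.52 m.
Hydraulic radius R = A/P = 45.03/21.52 = 2.093 m.
V = (1/n) R^(2/3) √S = (1/0.014) × 2.093^(2/3) × √0.00076 = 3.222 m/s. Hydraulic depth D_h = A/T = 45.03/19.77 = 2.278 m.
Froude number Fr = V/√(g·D_h) = 3.222/√(9.81×2.278) = 0.682, which is less than 1, so the flow is subcritical.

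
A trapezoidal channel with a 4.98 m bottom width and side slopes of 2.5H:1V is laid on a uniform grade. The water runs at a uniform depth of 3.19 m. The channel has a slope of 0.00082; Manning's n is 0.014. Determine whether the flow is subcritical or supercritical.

subcritical

With bottom width b = 4.98 m and side slope z = 2.5: A = (b + zy)y = (4.98 + 2.5×3.19)×3.19 = 41.33 m²; P = b + 2y√(1+z²) = 4.98 + 2×3.19×2.693 = 22.16 m.
Hydraulic radius R = A/P = 41.33/22.16 = 1.865 m.
V = (1/n) R^(2/3) √S = (1/0.014) × 1.865^(2/3) × √0.00082 = 3.099 m/s. Hydraulic depth D_h = A/T = 41.33/20.93 = 1.975 m.
Froude number Fr = V/√(g·D_h) = 3.099/√(9.81×1.975) = 0.704, which is less than 1, so the flow is subcritical.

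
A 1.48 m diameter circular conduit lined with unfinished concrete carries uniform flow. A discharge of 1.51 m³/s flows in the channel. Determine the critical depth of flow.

y_c = 0.63 m

At critical depth, Q² T / (g A³) = 1, i.e. A³/T = Q²/g = 1.51²/9.81 = 0.2324.
Try y = 0.747 m: A³/T = 0.4458 — high.
Try y = 0.557 m: A³/T = 0.1448 — low.
Try y = 0.63 m: A³/T = 0.2323 — close enough.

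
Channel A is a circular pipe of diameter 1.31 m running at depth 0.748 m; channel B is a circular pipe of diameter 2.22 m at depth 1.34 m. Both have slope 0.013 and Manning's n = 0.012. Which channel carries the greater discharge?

Channel A: For a circular section of diameter D = 1.31 m at depth y = 0.748 m, the central angle is θ = 2 arccos(1 − 2y/D) = 3.427 rad. Then A = (D²/8)(θ − sin θ) = 0.7953 m² and P = Dθ/2 = 2.244 m. Hydraulic radius R = A/P = 0.7953/2.244 = 0.3544 m. Q_A = (1/0.012)·0.7953·0.3544^(2/3)·√0.013 = 3.784 m³/s.
Channel B: For a circular section of diameter D = 2.22 m at depth y = 1.34 m, the central angle is θ = 2 arccos(1 − 2y/D) = 3.559 rad. Then A = (D²/8)(θ − sin θ) = 2.442 m² and P = Dθ/2 = 3.951 m. Hydraulic radius R = A/P = 2.442/3.951 = 0.6182 m. Q_B = (1/0.012)·2.442·0.6182^(2/3)·√0.013 = 16.84 m³/s.
Q_A = 3.784 m³/s vs Q_B = 16.84 m³/s, so channel B carries more.

channel B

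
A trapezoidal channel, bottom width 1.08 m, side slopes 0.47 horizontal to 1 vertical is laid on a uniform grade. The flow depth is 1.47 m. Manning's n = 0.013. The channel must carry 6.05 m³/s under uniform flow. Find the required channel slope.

S = 0.0018

With bottom width b = 1.08 m and side slope z = 0.47: A = (b + zy)y = (1.08 + 0.47×1.47)×1.47 = 2.603 m²; P = b + 2y√(1+z²) = 1.08 + 2×1.47×1.105 = 4.329 m.
Hydraulic radius R = A/P = 2.603/4.329 = 0.6014 m.
From Manning's equation, S = [nQ / (1 A R^(2/3))]² = [0.013 × 6.05 / (1 × 2.603 × 0.6014^(2/3))]² = 0.0018.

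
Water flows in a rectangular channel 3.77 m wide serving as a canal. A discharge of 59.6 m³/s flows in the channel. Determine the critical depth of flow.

y_c = 2.94 m

For a rectangular channel, critical depth y_c = (q²/g)^(1/3) where q = Q/b = 59.6/3.77 = 15.81 m²/s.
So y_c = (15.81²/9.81)^(1/3) = 2.94 m.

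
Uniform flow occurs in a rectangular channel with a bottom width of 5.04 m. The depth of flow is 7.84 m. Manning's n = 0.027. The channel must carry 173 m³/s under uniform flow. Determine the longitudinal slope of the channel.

Flow area A = b·y = 5.04 × 7.84 = 39.51 m². Wetted perimeter P = b + 2y = 5.04 + 2×7.84 = 20.72 m.
Hydraulic radius R = A/P = 39.51/20.72 = 1.907 m.
From Manning's equation, S = [nQ / (1 A R^(2/3))]² = [0.027 × 173 / (1 × 39.51 × 1.907^(2/3))]² = 0.00591.

S = 0.00591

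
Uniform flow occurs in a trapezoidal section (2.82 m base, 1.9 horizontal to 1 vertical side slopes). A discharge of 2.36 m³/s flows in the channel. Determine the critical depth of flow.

At critical depth, Q² T / (g A³) = 1, i.e. A³/T = Q²/g = 2.36²/9.81 = 0.5677.
Try y = 0.327 m: A³/T = 0.3508 — low.
Try y = 0.379 m: A³/T = 0.5669 — close enough.

y_c = 0.379 m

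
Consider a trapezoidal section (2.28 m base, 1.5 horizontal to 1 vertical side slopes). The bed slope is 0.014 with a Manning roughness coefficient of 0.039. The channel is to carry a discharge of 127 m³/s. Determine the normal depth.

y_n = 3.63 m

Manning's equation rearranged: A R^(2/3) = nQ / (1·√S) = 0.039 × 127 / (√0.014) = 41.86.
Try y = 2.71 m: A R^(2/3) = 21.79 — short.
Try y = 3.63 m: A R^(2/3) = 41.87 — ≈ 41.86.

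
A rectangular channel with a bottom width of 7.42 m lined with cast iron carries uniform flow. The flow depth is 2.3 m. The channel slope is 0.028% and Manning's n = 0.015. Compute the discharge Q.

Q = 24 m³/s

Flow area A = b·y = 7.42 × 2.3 = 17.07 m². Wetted perimeter P = b + 2y = 7.42 + 2×2.3 = 12.02 m.
Hydraulic radius R = A/P = 17.07/12.02 = 1.42 m.
Manning's equation: Q = (1/n) A R^(2/3) S^(1/2) = (1/0.015) × 17.07 × 1.42^(2/3) × 0.00028^(1/2) = 24 m³/s.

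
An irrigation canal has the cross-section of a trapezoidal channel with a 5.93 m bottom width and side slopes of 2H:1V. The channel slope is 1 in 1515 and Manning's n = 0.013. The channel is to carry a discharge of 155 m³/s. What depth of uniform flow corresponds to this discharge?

y_n = 3.6 m

Manning's equation rearranged: A R^(2/3) = nQ / (1·√S) = 0.013 × 155 / (√0.0006601) = 78.43.
Trying y = 2.82 m: A R^(2/3) = 47.56 — low.
Trying y = 3.6 m: A R^(2/3) = 78.63 — ≈ 78.43.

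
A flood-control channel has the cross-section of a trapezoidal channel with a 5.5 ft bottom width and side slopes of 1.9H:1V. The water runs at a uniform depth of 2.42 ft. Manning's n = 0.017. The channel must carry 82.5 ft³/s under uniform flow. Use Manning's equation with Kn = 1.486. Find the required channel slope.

S = 0.00084

With bottom width b = 5.5 ft and side slope z = 1.9: A = (b + zy)y = (5.5 + 1.9×2.42)×2.42 = 24.44 ft²; P = b + 2y√(1+z²) = 5.5 + 2×2.42×2.147 = 15.89 ft.
Hydraulic radius R = A/P = 24.44/15.89 = 1.538 ft.
From Manning's equation, S = [nQ / (1.486 A R^(2/3))]² = [0.017 × 82.5 / (1.486 × 24.44 × 1.538^(2/3))]² = 0.00084.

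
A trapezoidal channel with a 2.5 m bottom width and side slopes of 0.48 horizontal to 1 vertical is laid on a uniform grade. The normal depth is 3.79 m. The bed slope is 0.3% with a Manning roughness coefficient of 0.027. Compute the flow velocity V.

With bottom width b = 2.5 m and side slope z = 0.48: A = (b + zy)y = (2.5 + 0.48×3.79)×3.79 = 16.37 m²; P = b + 2y√(1+z²) = 2.5 + 2×3.79×1.109 = 10.91 m.
Hydraulic radius R = A/P = 16.37/10.91 = 1.501 m.
From Manning's equation, V = (1/n) R^(2/3) S^(1/2) = (1/0.027) × 1.501^(2/3) × 0.003^(1/2) = 2.66 m/s.

V = 2.66 m/s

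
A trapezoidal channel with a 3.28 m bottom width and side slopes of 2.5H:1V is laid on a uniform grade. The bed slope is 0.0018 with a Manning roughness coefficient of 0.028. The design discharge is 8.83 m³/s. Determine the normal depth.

y_n = 1.15 m

Manning's equation rearranged: A R^(2/3) = nQ / (1·√S) = 0.028 × 8.83 / (√0.0018) = 5.828.
Trying y = 0.928 m: A R^(2/3) = 3.81 — low.
Trying y = 1.4 m: A R^(2/3) = 8.699 — high.
Trying y = 1.15 m: A R^(2/3) = 5.828 — ≈ 5.828.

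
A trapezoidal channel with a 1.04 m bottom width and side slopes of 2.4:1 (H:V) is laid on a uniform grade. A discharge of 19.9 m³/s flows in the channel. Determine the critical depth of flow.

At critical depth, Q² T / (g A³) = 1, i.e. A³/T = Q²/g = 19.9²/9.81 = 40.37.
At y = 1.72 m: A³/T = 75.55 — high.
At y = 1.32 m: A³/T = 23.23 — low.
At y = 1.5 m: A³/T = 40.92 — ≈ 40.37.

y_c = 1.5 m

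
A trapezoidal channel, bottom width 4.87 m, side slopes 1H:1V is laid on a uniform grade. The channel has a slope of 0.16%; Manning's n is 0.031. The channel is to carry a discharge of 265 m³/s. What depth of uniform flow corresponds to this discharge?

Manning's equation rearranged: A R^(2/3) = nQ / (1·√S) = 0.031 × 265 / (√0.0016) = 205.4.
Trying y = 5.52 m: A R^(2/3) = 113.9 — short.
Trying y = 9.16 m: A R^(2/3) = 333.2 — over.
Trying y = 7.32 m: A R^(2/3) = 205.3 — close enough.

y_n = 7.32 m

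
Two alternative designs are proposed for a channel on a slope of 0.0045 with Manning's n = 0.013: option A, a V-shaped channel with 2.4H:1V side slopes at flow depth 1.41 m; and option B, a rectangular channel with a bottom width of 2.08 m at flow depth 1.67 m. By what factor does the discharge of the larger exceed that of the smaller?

1.39

Channel A: For a triangular section with side slope z = 2.4: A = zy² = 2.4×1.41² = 4.771 m²; P = 2y√(1+z²) = 2×1.41×2.6 = 7.332 m. Hydraulic radius R = A/P = 4.771/7.332 = 0.6508 m. Q_A = (1/0.013)·4.771·0.6508^(2/3)·√0.0045 = 18.49 m³/s.
Channel B: Flow area A = b·y = 2.08 × 1.67 = 3.474 m². Wetted perimeter P = b + 2y = 2.08 + 2×1.67 = 5.42 m. Hydraulic radius R = A/P = 3.474/5.42 = 0.6409 m. Q_B = (1/0.013)·3.474·0.6409^(2/3)·√0.0045 = 13.32 m³/s.
The larger discharge is 18.49 m³/s and the smaller is 13.32 m³/s; the ratio is 1.39.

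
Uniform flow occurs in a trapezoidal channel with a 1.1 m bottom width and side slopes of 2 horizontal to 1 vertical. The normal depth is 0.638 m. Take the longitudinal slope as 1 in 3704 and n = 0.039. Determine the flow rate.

With bottom width b = 1.1 m and side slope z = 2: A = (b + zy)y = (1.1 + 2×0.638)×0.638 = 1.516 m²; P = b + 2y√(1+z²) = 1.1 + 2×0.638×2.236 = 3.953 m.
Hydraulic radius R = A/P = 1.516/3.953 = 0.3835 m.
Manning's equation: Q = (1/n) A R^(2/3) S^(1/2) = (1/0.039) × 1.516 × 0.3835^(2/3) × 0.00027^(1/2) = 0.337 m³/s.

Q = 0.337 m³/s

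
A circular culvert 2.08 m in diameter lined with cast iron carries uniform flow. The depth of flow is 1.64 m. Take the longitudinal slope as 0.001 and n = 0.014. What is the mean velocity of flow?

For a circular section of diameter D = 2.08 m at depth y = 1.64 m, the central angle is θ = 2 arccos(1 − 2y/D) = 4.372 rad. Then A = (D²/8)(θ − sin θ) = 2.874 m² and P = Dθ/2 = 4.546 m.
Hydraulic radius R = A/P = 2.874/4.546 = 0.6321 m.
From Manning's equation, V = (1/n) R^(2/3) S^(1/2) = (1/0.014) × 0.6321^(2/3) × 0.001^(1/2) = 1.66 m/s.

V = 1.66 m/s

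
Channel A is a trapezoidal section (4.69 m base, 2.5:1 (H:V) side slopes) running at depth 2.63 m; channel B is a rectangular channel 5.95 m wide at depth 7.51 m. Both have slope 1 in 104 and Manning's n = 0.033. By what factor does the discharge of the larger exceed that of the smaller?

Channel A: With bottom width b = 4.69 m and side slope z = 2.5: A = (b + zy)y = (4.69 + 2.5×2.63)×2.63 = 29.63 m²; P = b + 2y√(1+z²) = 4.69 + 2×2.63×2.693 = 18.85 m. Hydraulic radius R = A/P = 29.63/18.85 = 1.571 m. Q_A = (1/0.033)·29.63·1.571^(2/3)·√0.009615 = 119 m³/s.
Channel B: Flow area A = b·y = 5.95 × 7.51 = 44.68 m². Wetted perimeter P = b + 2y = 5.95 + 2×7.51 = 20.97 m. Hydraulic radius R = A/P = 44.68/20.97 = 2.131 m. Q_B = (1/0.033)·44.68·2.131^(2/3)·√0.009615 = 219.9 m³/s.
The larger discharge is 219.9 m³/s and the smaller is 119 m³/s; the ratio is 1.85.

1.85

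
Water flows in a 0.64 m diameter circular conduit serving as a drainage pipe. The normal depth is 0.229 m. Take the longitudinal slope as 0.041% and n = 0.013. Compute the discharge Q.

Q = 0.0405 m³/s

For a circular section of diameter D = 0.64 m at depth y = 0.229 m, the central angle is θ = 2 arccos(1 − 2y/D) = 2.565 rad. Then A = (D²/8)(θ − sin θ) = 0.1034 m² and P = Dθ/2 = 0.8208 m.
Hydraulic radius R = A/P = 0.1034/0.8208 = 0.126 m.
Manning's equation: Q = (1/n) A R^(2/3) S^(1/2) = (1/0.013) × 0.1034 × 0.126^(2/3) × 0.00041^(1/2) = 0.0405 m³/s.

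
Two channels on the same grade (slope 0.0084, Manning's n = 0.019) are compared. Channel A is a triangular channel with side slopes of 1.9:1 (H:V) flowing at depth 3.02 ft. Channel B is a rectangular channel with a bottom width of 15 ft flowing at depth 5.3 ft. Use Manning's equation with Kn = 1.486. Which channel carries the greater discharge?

channel B

Channel A: For a triangular section with side slope z = 1.9: A = zy² = 1.9×3.02² = 17.33 ft²; P = 2y√(1+z²) = 2×3.02×2.147 = 12.97 ft. Hydraulic radius R = A/P = 17.33/12.97 = 1.336 ft. Q_A = (1.486/0.019)·17.33·1.336^(2/3)·√0.0084 = 150.7 ft³/s.
Channel B: Flow area A = b·y = 15 × 5.3 = 79.5 ft². Wetted perimeter P = b + 2y = 15 + 2×5.3 = 25.6 ft. Hydraulic radius R = A/P = 79.5/25.6 = 3.105 ft. Q_B = (1.486/0.019)·79.5·3.105^(2/3)·√0.0084 = 1213 ft³/s.
Q_A = 150.7 ft³/s vs Q_B = 1213 ft³/s, so channel B carries more.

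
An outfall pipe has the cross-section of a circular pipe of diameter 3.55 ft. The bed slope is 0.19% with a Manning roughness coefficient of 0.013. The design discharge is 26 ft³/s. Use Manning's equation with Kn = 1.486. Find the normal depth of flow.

Manning's equation rearranged: A R^(2/3) = nQ / (1.486·√S) = 0.013 × 26 / (1.486 × √0.0019) = 5.218.
Trying y = 1.35 ft: A R^(2/3) = 2.807 — too small.
Trying y = 2.17 ft: A R^(2/3) = 6.317 — too large.
Trying y = 1.92 ft: A R^(2/3) = 5.21 — ≈ 5.218.

y_n = 1.92 ft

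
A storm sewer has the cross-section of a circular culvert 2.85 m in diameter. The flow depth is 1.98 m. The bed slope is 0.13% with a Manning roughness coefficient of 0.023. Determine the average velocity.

V = 1.4 m/s

For a circular section of diameter D = 2.85 m at depth y = 1.98 m, the central angle is θ = 2 arccos(1 − 2y/D) = 3.942 rad. Then A = (D²/8)(θ − sin θ) = 4.73 m² and P = Dθ/2 = 5.617 m.
Hydraulic radius R = A/P = 4.73/5.617 = 0.8422 m.
From Manning's equation, V = (1/n) R^(2/3) S^(1/2) = (1/0.023) × 0.8422^(2/3) × 0.0013^(1/2) = 1.4 m/s.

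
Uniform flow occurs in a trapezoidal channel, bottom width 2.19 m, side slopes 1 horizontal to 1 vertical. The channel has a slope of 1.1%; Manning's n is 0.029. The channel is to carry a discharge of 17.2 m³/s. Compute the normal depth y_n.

y_n = 1.46 m

Manning's equation rearranged: A R^(2/3) = nQ / (1·√S) = 0.029 × 17.2 / (√0.011) = 4.756.
Trying y = 1.71 m: A R^(2/3) = 6.441 — high.
Trying y = 1.09 m: A R^(2/3) = 2.759 — low.
Trying y = 1.46 m: A R^(2/3) = 4.757 — ≈ 4.756.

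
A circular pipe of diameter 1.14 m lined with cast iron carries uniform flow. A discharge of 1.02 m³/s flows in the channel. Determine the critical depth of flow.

At critical depth, Q² T / (g A³) = 1, i.e. A³/T = Q²/g = 1.02²/9.81 = 0.1061.
Try y = 0.41 m: A³/T = 0.03296 — too small.
Try y = 0.616 m: A³/T = 0.1568 — too large.
Try y = 0.556 m: A³/T = 0.106 — matches.

y_c = 0.556 m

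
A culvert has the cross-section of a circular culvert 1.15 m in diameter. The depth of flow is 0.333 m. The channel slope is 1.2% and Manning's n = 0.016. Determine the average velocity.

For a circular section of diameter D = 1.15 m at depth y = 0.333 m, the central angle is θ = 2 arccos(1 − 2y/D) = 2.273 rad. Then A = (D²/8)(θ − sin θ) = 0.2495 m² and P = Dθ/2 = 1.307 m.
Hydraulic radius R = A/P = 0.2495/1.307 = 0.1909 m.
From Manning's equation, V = (1/n) R^(2/3) S^(1/2) = (1/0.016) × 0.1909^(2/3) × 0.012^(1/2) = 2.27 m/s.

V = 2.27 m/s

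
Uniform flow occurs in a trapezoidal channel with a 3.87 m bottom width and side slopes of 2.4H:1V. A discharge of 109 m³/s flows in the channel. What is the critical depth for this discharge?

y_c = 2.66 m

At critical depth, Q² T / (g A³) = 1, i.e. A³/T = Q²/g = 109²/9.81 = 1211.
Trying y = 1.99 m: A³/T = 379.5 — too small.
Trying y = 3.34 m: A³/T = 3144 — too large.
Trying y = 2.66 m: A³/T = 1220 — close enough.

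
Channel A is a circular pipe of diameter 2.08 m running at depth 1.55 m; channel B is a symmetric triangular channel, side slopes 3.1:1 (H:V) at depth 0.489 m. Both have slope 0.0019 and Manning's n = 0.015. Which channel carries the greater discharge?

Channel A: For a circular section of diameter D = 2.08 m at depth y = 1.55 m, the central angle is θ = 2 arccos(1 − 2y/D) = 4.167 rad. Then A = (D²/8)(θ − sin θ) = 2.716 m² and P = Dθ/2 = 4.333 m. Hydraulic radius R = A/P = 2.716/4.333 = 0.6267 m. Q_A = (1/0.015)·2.716·0.6267^(2/3)·√0.0019 = 5.779 m³/s.
Channel B: For a triangular section with side slope z = 3.1: A = zy² = 3.1×0.489² = 0.7413 m²; P = 2y√(1+z²) = 2×0.489×3.257 = 3.186 m. Hydraulic radius R = A/P = 0.7413/3.186 = 0.2327 m. Q_B = (1/0.015)·0.7413·0.2327^(2/3)·√0.0019 = 0.8149 m³/s.
Q_A = 5.779 m³/s vs Q_B = 0.8149 m³/s, so channel A carries more.

channel A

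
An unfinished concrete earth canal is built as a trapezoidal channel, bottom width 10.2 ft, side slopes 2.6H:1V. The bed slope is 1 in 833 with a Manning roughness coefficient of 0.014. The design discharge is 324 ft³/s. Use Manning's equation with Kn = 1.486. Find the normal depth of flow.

y_n = 3.04 ft

Manning's equation rearranged: A R^(2/3) = nQ / (1.486·√S) = 0.014 × 324 / (1.486 × √0.0012) = 88.1.
At y = 3.61 ft: A R^(2/3) = 124.4 — over.
At y = 2.55 ft: A R^(2/3) = 62.52 — short.
At y = 3.04 ft: A R^(2/3) = 88.18 — close enough.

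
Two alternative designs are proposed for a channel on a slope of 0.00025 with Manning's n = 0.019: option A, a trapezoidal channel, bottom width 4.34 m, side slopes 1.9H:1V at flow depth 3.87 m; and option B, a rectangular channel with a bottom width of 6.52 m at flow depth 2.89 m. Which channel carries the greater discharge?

channel A

Channel A: With bottom width b = 4.34 m and side slope z = 1.9: A = (b + zy)y = (4.34 + 1.9×3.87)×3.87 = 45.25 m²; P = b + 2y√(1+z²) = 4.34 + 2×3.87×2.147 = 20.96 m. Hydraulic radius R = A/P = 45.25/20.96 = 2.159 m. Q_A = (1/0.019)·45.25·2.159^(2/3)·√0.00025 = 62.91 m³/s.
Channel B: Flow area A = b·y = 6.52 × 2.89 = 18.84 m². Wetted perimeter P = b + 2y = 6.52 + 2×2.89 = 12.3 m. Hydraulic radius R = A/P = 18.84/12.3 = 1.532 m. Q_B = (1/0.019)·18.84·1.532^(2/3)·√0.00025 = 20.84 m³/s.
Q_A = 62.91 m³/s vs Q_B = 20.84 m³/s, so channel A carries more.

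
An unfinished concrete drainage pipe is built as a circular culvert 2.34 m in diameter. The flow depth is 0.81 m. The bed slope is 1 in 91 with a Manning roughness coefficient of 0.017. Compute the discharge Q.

For a circular section of diameter D = 2.34 m at depth y = 0.81 m, the central angle is θ = 2 arccos(1 − 2y/D) = 2.516 rad. Then A = (D²/8)(θ − sin θ) = 1.321 m² and P = Dθ/2 = 2.944 m.
Hydraulic radius R = A/P = 1.321/2.944 = 0.4489 m.
Manning's equation: Q = (1/n) A R^(2/3) S^(1/2) = (1/0.017) × 1.321 × 0.4489^(2/3) × 0.01099^(1/2) = 4.78 m³/s.

Q = 4.78 m³/s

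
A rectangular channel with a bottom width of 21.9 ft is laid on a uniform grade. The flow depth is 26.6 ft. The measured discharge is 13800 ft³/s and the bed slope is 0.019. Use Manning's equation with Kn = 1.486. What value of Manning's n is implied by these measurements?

Flow area A = b·y = 21.9 × 26.6 = 582.5 ft². Wetted perimeter P = b + 2y = 21.9 + 2×26.6 = 75.1 ft.
Hydraulic radius R = A/P = 582.5/75.1 = 7.757 ft.
Rearranging Manning's equation: n = (1.486/Q) A R^(2/3) S^(1/2) = (1.486/13800) × 582.5 × 7.757^(2/3) × √0.019 = 0.0339.

n = 0.0339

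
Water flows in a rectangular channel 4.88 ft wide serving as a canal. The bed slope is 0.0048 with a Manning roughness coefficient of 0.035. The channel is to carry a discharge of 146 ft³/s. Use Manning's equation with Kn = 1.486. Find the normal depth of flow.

Manning's equation rearranged: A R^(2/3) = nQ / (1.486·√S) = 0.035 × 146 / (1.486 × √0.0048) = 49.63.
At y = 8.15 ft: A R^(2/3) = 60.54 — too large.
At y = 6.16 ft: A R^(2/3) = 43.62 — too small.
At y = 6.87 ft: A R^(2/3) = 49.62 — close enough.

y_n = 6.87 ft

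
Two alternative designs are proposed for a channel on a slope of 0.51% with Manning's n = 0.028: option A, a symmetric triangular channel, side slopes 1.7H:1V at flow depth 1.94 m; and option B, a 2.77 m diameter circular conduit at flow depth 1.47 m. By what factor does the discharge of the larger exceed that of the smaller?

Channel A: For a triangular section with side slope z = 1.7: A = zy² = 1.7×1.94² = 6.398 m²; P = 2y√(1+z²) = 2×1.94×1.972 = 7.653 m. Hydraulic radius R = A/P = 6.398/7.653 = 0.8361 m. Q_A = (1/0.028)·6.398·0.8361^(2/3)·√0.0051 = 14.48 m³/s.
Channel B: For a circular section of diameter D = 2.77 m at depth y = 1.47 m, the central angle is θ = 2 arccos(1 − 2y/D) = 3.264 rad. Then A = (D²/8)(θ − sin θ) = 3.248 m² and P = Dθ/2 = 4.521 m. Hydraulic radius R = A/P = 3.248/4.521 = 0.7185 m. Q_B = (1/0.028)·3.248·0.7185^(2/3)·√0.0051 = 6.646 m³/s.
The larger discharge is 14.48 m³/s and the smaller is 6.646 m³/s; the ratio is 2.18.

2.18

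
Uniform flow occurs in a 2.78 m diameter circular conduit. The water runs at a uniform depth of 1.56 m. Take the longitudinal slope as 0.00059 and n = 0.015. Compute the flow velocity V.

V = 1.33 m/s

For a circular section of diameter D = 2.78 m at depth y = 1.56 m, the central angle is θ = 2 arccos(1 − 2y/D) = 3.387 rad. Then A = (D²/8)(θ − sin θ) = 3.506 m² and P = Dθ/2 = 4.708 m.
Hydraulic radius R = A/P = 3.506/4.708 = 0.7448 m.
From Manning's equation, V = (1/n) R^(2/3) S^(1/2) = (1/0.015) × 0.7448^(2/3) × 0.00059^(1/2) = 1.33 m/s.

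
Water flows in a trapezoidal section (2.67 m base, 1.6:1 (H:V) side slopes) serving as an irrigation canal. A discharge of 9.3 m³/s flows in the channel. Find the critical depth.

y_c = 0.891 m

At critical depth, Q² T / (g A³) = 1, i.e. A³/T = Q²/g = 9.3²/9.81 = 8.817.
At y = 0.645 m: A³/T = 2.876 — low.
At y = 0.891 m: A³/T = 8.801 — close enough.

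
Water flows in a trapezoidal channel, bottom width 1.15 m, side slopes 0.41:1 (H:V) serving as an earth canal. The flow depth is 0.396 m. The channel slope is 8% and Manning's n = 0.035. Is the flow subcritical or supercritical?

With bottom width b = 1.15 m and side slope z = 0.41: A = (b + zy)y = (1.15 + 0.41×0.396)×0.396 = 0.5197 m²; P = b + 2y√(1+z²) = 1.15 + 2×0.396×1.081 = 2.006 m.
Hydraulic radius R = A/P = 0.5197/2.006 = 0.2591 m.
V = (1/n) R^(2/3) √S = (1/0.035) × 0.2591^(2/3) × √0.08 = 3.284 m/s. Hydraulic depth D_h = A/T = 0.5197/1.475 = 0.3524 m.
Froude number Fr = V/√(g·D_h) = 3.284/√(9.81×0.3524) = 1.77, which is greater than 1, so the flow is supercritical.

supercritical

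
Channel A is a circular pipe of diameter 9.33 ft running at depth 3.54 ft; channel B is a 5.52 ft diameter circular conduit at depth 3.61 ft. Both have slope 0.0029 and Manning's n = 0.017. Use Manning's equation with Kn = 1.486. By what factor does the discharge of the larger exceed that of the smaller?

Channel A: For a circular section of diameter D = 9.33 ft at depth y = 3.54 ft, the central angle is θ = 2 arccos(1 − 2y/D) = 2.654 rad. Then A = (D²/8)(θ − sin θ) = 23.79 ft² and P = Dθ/2 = 12.38 ft. Hydraulic radius R = A/P = 23.79/12.38 = 1.921 ft. Q_A = (1.486/0.017)·23.79·1.921^(2/3)·√0.0029 = 173.1 ft³/s.
Channel B: For a circular section of diameter D = 5.52 ft at depth y = 3.61 ft, the central angle is θ = 2 arccos(1 − 2y/D) = 3.768 rad. Then A = (D²/8)(θ − sin θ) = 16.58 ft² and P = Dθ/2 = 10.4 ft. Hydraulic radius R = A/P = 16.58/10.4 = 1.595 ft. Q_B = (1.486/0.017)·16.58·1.595^(2/3)·√0.0029 = 106.5 ft³/s.
The larger discharge is 173.1 ft³/s and the smaller is 106.5 ft³/s; the ratio is 1.62.

1.62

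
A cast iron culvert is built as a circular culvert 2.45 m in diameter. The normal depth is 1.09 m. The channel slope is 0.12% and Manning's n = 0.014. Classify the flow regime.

subcritical

For a circular section of diameter D = 2.45 m at depth y = 1.09 m, the central angle is θ = 2 arccos(1 − 2y/D) = 2.921 rad. Then A = (D²/8)(θ − sin θ) = 2.027 m² and P = Dθ/2 = 3.578 m.
Hydraulic radius R = A/P = 2.027/3.578 = 0.5666 m.
V = (1/n) R^(2/3) √S = (1/0.014) × 0.5666^(2/3) × √0.0012 = 1.694 m/s. Hydraulic depth D_h = A/T = 2.027/2.435 = 0.8325 m.
Froude number Fr = V/√(g·D_h) = 1.694/√(9.81×0.8325) = 0.593, which is less than 1, so the flow is subcritical.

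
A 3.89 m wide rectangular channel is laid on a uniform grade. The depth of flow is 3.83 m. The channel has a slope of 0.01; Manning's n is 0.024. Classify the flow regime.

subcritical

Flow area A = b·y = 3.89 × 3.83 = 14.9 m². Wetted perimeter P = b + 2y = 3.89 + 2×3.83 = 11.55 m.
Hydraulic radius R = A/P = 14.9/11.55 = 1.29 m.
V = (1/n) R^(2/3) √S = (1/0.024) × 1.29^(2/3) × √0.01 = 4.937 m/s. Hydraulic depth D_h = A/T = 14.9/3.89 = 3.83 m.
Froude number Fr = V/√(g·D_h) = 4.937/√(9.81×3.83) = 0.806, which is less than 1, so the flow is subcritical.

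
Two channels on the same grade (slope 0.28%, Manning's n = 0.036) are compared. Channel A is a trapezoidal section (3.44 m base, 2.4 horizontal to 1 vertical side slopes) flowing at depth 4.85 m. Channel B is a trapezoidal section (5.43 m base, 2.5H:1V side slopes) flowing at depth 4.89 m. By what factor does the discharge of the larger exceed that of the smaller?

1.23

Channel A: With bottom width b = 3.44 m and side slope z = 2.4: A = (b + zy)y = (3.44 + 2.4×4.85)×4.85 = 73.14 m²; P = b + 2y√(1+z²) = 3.44 + 2×4.85×2.6 = 28.66 m. Hydraulic radius R = A/P = 73.14/28.66 = 2.552 m. Q_A = (1/0.036)·73.14·2.552^(2/3)·√0.0028 = 200.8 m³/s.
Channel B: With bottom width b = 5.43 m and side slope z = 2.5: A = (b + zy)y = (5.43 + 2.5×4.89)×4.89 = 86.33 m²; P = b + 2y√(1+z²) = 5.43 + 2×4.89×2.693 = 31.76 m. Hydraulic radius R = A/P = 86.33/31.76 = 2.718 m. Q_B = (1/0.036)·86.33·2.718^(2/3)·√0.0028 = 247.1 m³/s.
The larger discharge is 247.1 m³/s and the smaller is 200.8 m³/s; the ratio is 1.23.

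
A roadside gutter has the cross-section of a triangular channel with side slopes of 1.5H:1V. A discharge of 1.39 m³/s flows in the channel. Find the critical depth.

y_c = 0.706 m

At critical depth, Q² T / (g A³) = 1, i.e. A³/T = Q²/g = 1.39²/9.81 = 0.197.
Try y = 0.533 m: A³/T = 0.04839 — too small.
Try y = 0.888 m: A³/T = 0.6212 — too large.
Try y = 0.706 m: A³/T = 0.1973 — close enough.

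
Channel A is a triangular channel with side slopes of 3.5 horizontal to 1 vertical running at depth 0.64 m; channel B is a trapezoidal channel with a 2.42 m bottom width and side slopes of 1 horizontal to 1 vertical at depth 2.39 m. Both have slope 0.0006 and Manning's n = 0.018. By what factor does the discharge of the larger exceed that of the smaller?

20.4

Channel A: For a triangular section with side slope z = 3.5: A = zy² = 3.5×0.64² = 1.434 m²; P = 2y√(1+z²) = 2×0.64×3.64 = 4.659 m. Hydraulic radius R = A/P = 1.434/4.659 = 0.3077 m. Q_A = (1/0.018)·1.434·0.3077^(2/3)·√0.0006 = 0.8891 m³/s.
Channel B: With bottom width b = 2.42 m and side slope z = 1: A = (b + zy)y = (2.42 + 1×2.39)×2.39 = 11.5 m²; P = b + 2y√(1+z²) = 2.42 + 2×2.39×1.414 = 9.18 m. Hydraulic radius R = A/P = 11.5/9.18 = 1.252 m. Q_B = (1/0.018)·11.5·1.252^(2/3)·√0.0006 = 18.18 m³/s.
The larger discharge is 18.18 m³/s and the smaller is 0.8891 m³/s; the ratio is 20.4.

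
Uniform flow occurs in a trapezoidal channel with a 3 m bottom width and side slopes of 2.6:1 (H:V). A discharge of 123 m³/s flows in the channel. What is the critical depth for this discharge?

At critical depth, Q² T / (g A³) = 1, i.e. A³/T = Q²/g = 123²/9.81 = 1542.
At y = 2.31 m: A³/T = 599.8 — low.
At y = 3.21 m: A³/T = 2453 — high.
At y = 2.88 m: A³/T = 1533 — close enough.

y_c = 2.88 m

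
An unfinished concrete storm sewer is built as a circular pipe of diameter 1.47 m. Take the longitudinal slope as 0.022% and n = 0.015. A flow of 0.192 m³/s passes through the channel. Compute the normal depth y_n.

Manning's equation rearranged: A R^(2/3) = nQ / (1·√S) = 0.015 × 0.192 / (√0.00022) = 0.1942.
Try y = 0.521 m: A R^(2/3) = 0.2344 — over.
Try y = 0.419 m: A R^(2/3) = 0.1544 — short.
Try y = 0.472 m: A R^(2/3) = 0.1944 — close enough.

y_n = 0.472 m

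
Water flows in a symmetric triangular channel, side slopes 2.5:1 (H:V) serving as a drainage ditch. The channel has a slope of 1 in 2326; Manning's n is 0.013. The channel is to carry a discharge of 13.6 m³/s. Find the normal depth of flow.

y_n = 1.92 m

Manning's equation rearranged: A R^(2/3) = nQ / (1·√S) = 0.013 × 13.6 / (√0.0004299) = 8.527.
Trying y = 2.24 m: A R^(2/3) = 12.88 — too large.
Trying y = 1.72 m: A R^(2/3) = 6.366 — too small.
Trying y = 1.92 m: A R^(2/3) = 8.536 — ≈ 8.527.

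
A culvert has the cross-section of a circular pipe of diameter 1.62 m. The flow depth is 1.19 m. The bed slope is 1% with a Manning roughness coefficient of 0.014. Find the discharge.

For a circular section of diameter D = 1.62 m at depth y = 1.19 m, the central angle is θ = 2 arccos(1 − 2y/D) = 4.118 rad. Then A = (D²/8)(θ − sin θ) = 1.623 m² and P = Dθ/2 = 3.336 m.
Hydraulic radius R = A/P = 1.623/3.336 = 0.4865 m.
Manning's equation: Q = (1/n) A R^(2/3) S^(1/2) = (1/0.014) × 1.623 × 0.4865^(2/3) × 0.01^(1/2) = 7.17 m³/s.

Q = 7.17 m³/s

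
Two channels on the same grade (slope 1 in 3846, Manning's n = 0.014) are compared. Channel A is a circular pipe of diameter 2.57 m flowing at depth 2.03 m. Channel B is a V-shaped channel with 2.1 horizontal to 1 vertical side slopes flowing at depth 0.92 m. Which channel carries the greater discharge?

Channel A: For a circular section of diameter D = 2.57 m at depth y = 2.03 m, the central angle is θ = 2 arccos(1 − 2y/D) = 4.378 rad. Then A = (D²/8)(θ − sin θ) = 4.395 m² and P = Dθ/2 = 5.626 m. Hydraulic radius R = A/P = 4.395/5.626 = 0.7811 m. Q_A = (1/0.014)·4.395·0.7811^(2/3)·√0.00026 = 4.293 m³/s.
Channel B: For a triangular section with side slope z = 2.1: A = zy² = 2.1×0.92² = 1.777 m²; P = 2y√(1+z²) = 2×0.92×2.326 = 4.28 m. Hydraulic radius R = A/P = 1.777/4.28 = 0.4153 m. Q_B = (1/0.014)·1.777·0.4153^(2/3)·√0.00026 = 1.14 m³/s.
Q_A = 4.293 m³/s vs Q_B = 1.14 m³/s, so channel A carries more.

channel A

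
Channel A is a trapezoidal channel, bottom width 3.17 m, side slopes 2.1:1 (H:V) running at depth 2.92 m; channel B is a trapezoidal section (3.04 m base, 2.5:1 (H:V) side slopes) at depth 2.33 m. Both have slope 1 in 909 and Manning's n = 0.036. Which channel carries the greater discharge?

Channel A: With bottom width b = 3.17 m and side slope z = 2.1: A = (b + zy)y = (3.17 + 2.1×2.92)×2.92 = 27.16 m²; P = b + 2y√(1+z²) = 3.17 + 2×2.92×2.326 = 16.75 m. Hydraulic radius R = A/P = 27.16/16.75 = 1.621 m. Q_A = (1/0.036)·27.16·1.621^(2/3)·√0.0011 = 34.54 m³/s.
Channel B: With bottom width b = 3.04 m and side slope z = 2.5: A = (b + zy)y = (3.04 + 2.5×2.33)×2.33 = 20.66 m²; P = b + 2y√(1+z²) = 3.04 + 2×2.33×2.693 = 15.59 m. Hydraulic radius R = A/P = 20.66/15.59 = 1.325 m. Q_B = (1/0.036)·20.66·1.325^(2/3)·√0.0011 = 22.96 m³/s.
Q_A = 34.54 m³/s vs Q_B = 22.96 m³/s, so channel A carries more.

channel A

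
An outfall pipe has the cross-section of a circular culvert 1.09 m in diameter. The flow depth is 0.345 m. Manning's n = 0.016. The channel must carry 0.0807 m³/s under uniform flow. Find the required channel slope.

S = 0.00023

For a circular section of diameter D = 1.09 m at depth y = 0.345 m, the central angle is θ = 2 arccos(1 − 2y/D) = 2.39 rad. Then A = (D²/8)(θ − sin θ) = 0.2536 m² and P = Dθ/2 = 1.303 m.
Hydraulic radius R = A/P = 0.2536/1.303 = 0.1947 m.
From Manning's equation, S = [nQ / (1 A R^(2/3))]² = [0.016 × 0.0807 / (1 × 0.2536 × 0.1947^(2/3))]² = 0.00023.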